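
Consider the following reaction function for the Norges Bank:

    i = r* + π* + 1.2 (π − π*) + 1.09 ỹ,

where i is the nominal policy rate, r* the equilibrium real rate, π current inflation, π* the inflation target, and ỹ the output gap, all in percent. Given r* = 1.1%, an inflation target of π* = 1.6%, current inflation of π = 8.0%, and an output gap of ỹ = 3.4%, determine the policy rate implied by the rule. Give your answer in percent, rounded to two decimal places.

14.09%

i = 1.1 + 1.6 + 1.2 × (8.0 − 1.6) + 1.09 × 3.4
   = 1.1 + 1.6 + 7.68 + 3.706 = 14.09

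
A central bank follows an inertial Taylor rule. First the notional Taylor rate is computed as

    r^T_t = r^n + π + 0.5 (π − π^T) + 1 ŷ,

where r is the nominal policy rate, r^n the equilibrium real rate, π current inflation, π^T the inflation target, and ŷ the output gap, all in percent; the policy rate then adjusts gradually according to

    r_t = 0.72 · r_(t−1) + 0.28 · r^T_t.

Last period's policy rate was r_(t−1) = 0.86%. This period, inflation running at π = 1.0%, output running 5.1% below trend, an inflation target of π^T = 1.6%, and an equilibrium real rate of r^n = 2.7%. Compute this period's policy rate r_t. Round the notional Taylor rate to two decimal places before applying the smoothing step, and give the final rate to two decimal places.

0.14%

Output 5.1% below potential → ŷ = -5.1.
r^T_t = 2.7 + 1.0 + 0.5 × (1.0 − 1.6) + 1 × (-5.1)
   = 2.7 + 1 − 0.3 − 5.1 = -1.70
r_t = 0.72 × 0.86 + 0.28 × (-1.70) = 0.6192 − 0.476 = 0.14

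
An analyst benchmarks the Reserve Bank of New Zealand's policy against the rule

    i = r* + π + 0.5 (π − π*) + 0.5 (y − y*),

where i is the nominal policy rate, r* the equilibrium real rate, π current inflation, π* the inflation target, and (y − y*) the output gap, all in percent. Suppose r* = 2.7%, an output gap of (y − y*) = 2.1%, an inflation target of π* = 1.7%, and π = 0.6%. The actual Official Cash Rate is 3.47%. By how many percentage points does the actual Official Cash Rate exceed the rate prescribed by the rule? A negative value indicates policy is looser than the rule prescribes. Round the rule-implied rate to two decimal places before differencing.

-0.33 pp

i = 2.7 + 0.6 + 0.5 × (0.6 − 1.7) + 0.5 × 2.1
   = 2.7 + 0.6 − 0.55 + 1.05 = 3.80
Deviation = 3.47 − 3.80 = -0.33 pp.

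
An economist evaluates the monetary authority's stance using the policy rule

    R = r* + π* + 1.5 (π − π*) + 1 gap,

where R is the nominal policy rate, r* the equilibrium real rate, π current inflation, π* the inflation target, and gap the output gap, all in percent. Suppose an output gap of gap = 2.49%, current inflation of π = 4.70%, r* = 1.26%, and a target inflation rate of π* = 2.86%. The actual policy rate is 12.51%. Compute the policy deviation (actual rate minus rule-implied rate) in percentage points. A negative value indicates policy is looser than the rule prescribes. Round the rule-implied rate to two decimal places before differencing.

R = 1.26 + 2.86 + 1.5 × (4.70 − 2.86) + 1 × 2.49
   = 1.26 + 2.86 + 2.76 + 2.49 = 9.37
Deviation = 12.51 − 9.37 = 3.14 pp.

3.14 pp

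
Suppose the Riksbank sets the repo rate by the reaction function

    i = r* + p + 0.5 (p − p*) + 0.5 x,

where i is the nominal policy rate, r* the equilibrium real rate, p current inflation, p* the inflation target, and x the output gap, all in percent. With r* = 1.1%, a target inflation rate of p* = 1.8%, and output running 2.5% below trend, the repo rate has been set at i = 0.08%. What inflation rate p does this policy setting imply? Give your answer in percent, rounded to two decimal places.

Output 2.5% below potential → x = -2.5.
Collecting p: i = r* + (1 + 0.5) p − 0.5 p* + 0.5 x
1.5 p = 0.08 − 1.1 + 0.5 × 1.8 − 0.5 × (-2.5) = 1.13
p = 1.13 / 1.5 = 0.75

0.75%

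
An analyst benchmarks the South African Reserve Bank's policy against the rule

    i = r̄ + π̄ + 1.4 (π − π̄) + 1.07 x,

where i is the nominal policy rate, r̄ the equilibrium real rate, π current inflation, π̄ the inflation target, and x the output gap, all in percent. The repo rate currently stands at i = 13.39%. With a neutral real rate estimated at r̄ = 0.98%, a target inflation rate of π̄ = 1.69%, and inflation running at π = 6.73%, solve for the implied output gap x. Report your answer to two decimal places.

3.42%

1.07 x = 13.39 − 0.98 − 1.69 − 1.4 × (6.73 − 1.69) = 3.664
x = 3.664 / 1.07 = 3.42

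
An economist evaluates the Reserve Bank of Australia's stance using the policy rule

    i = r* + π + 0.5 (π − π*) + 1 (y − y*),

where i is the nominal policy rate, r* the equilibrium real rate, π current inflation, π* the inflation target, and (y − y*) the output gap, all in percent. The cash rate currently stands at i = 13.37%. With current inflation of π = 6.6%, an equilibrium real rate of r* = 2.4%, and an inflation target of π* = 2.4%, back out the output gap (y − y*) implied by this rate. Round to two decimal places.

2.27%

1 (y − y*) = 13.37 − 2.4 − 6.6 − 0.5 × (6.6 − 2.4) = 2.27
(y − y*) = 2.27 / 1 = 2.27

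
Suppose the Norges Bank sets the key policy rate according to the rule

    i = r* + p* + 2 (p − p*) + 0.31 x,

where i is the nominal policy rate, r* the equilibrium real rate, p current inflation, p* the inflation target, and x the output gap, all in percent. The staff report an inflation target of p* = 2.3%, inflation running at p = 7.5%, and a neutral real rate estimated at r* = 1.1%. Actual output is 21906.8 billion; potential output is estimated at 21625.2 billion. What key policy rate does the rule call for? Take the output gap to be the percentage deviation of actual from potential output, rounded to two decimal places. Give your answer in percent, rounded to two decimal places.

14.20%

Output gap = 100 × (21906.8 − 21625.2) / 21625.2 = 1.30%.
i = 1.10 + 2.30 + 2 × (7.50 − 2.30) + 0.31 × 1.30
   = 1.10 + 2.3 + 10.4 + 0.403 = 14.20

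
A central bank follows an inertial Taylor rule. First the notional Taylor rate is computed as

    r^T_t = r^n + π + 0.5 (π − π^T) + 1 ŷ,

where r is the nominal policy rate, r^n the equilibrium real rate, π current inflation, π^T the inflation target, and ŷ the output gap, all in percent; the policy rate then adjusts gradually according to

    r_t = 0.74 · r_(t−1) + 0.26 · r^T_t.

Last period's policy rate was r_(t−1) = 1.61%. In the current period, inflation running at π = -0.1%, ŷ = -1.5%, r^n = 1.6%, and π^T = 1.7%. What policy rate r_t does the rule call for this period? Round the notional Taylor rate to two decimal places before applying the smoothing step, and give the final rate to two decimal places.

0.96%

r^T_t = 1.6 + (-0.1) + 0.5 × (-0.1 − 1.7) + 1 × (-1.5)
   = 1.6 − 0.1 − 0.9 − 1.5 = -0.90
r_t = 0.74 × 1.61 + 0.26 × (-0.90) = 1.1914 − 0.234 = 0.96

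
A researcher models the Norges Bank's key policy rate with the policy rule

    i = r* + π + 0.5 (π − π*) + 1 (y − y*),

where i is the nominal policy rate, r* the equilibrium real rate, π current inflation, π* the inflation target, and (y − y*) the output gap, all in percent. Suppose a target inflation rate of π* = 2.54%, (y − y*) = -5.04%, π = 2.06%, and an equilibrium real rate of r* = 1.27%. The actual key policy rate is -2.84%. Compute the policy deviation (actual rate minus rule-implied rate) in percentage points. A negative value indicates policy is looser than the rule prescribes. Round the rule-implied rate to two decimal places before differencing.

i = 1.27 + 2.06 + 0.5 × (2.06 − 2.54) + 1 × (-5.04)
   = 1.27 + 2.06 − 0.24 − 5.04 = -1.95
Deviation = -2.84 − (-1.95) = -0.89 pp.

-0.89 pp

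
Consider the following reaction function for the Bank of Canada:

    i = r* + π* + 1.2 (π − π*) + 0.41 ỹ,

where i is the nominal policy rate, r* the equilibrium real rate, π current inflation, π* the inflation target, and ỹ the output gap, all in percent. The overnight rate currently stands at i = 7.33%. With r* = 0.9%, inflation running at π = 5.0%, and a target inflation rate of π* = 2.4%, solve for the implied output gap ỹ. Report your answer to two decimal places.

0.41 ỹ = 7.33 − 0.9 − 2.4 − 1.2 × (5.0 − 2.4) = 0.91
ỹ = 0.91 / 0.41 = 2.22

2.22%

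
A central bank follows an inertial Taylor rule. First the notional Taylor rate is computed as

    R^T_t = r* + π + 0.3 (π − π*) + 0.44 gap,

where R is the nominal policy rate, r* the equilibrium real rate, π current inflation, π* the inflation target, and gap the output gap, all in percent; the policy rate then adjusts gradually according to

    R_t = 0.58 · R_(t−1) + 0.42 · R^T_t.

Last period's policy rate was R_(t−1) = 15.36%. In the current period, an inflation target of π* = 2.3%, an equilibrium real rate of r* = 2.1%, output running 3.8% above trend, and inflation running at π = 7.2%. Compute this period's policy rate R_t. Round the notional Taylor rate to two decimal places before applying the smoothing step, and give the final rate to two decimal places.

14.13%

Output 3.8% above potential → gap = 3.8.
R^T_t = 2.1 + 7.2 + 0.3 × (7.2 − 2.3) + 0.44 × 3.8
   = 2.1 + 7.2 + 1.47 + 1.672 = 12.44
R_t = 0.58 × 15.36 + 0.42 × 12.44 = 8.9088 + 5.2248 = 14.13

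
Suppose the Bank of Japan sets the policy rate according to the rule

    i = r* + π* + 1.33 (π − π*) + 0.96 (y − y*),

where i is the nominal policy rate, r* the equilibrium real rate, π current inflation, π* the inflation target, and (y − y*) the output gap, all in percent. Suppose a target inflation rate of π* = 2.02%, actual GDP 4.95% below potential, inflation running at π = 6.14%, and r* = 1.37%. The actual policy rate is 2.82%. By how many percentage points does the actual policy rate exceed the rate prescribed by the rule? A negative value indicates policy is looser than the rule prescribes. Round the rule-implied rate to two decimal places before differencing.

Output 4.95% below potential → (y − y*) = -4.95.
i = 1.37 + 2.02 + 1.33 × (6.14 − 2.02) + 0.96 × (-4.95)
   = 1.37 + 2.02 + 5.4796 − 4.752 = 4.12
Deviation = 2.82 − 4.12 = -1.30 pp.

-1.30 pp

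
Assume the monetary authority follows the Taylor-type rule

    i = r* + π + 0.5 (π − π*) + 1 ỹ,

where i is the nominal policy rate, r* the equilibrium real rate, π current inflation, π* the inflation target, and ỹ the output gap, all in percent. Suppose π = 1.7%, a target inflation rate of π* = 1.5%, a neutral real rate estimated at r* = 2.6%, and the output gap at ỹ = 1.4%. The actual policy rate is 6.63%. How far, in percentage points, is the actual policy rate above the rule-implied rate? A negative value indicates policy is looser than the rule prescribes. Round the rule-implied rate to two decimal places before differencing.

0.83 pp

i = 2.6 + 1.7 + 0.5 × (1.7 − 1.5) + 1 × 1.4
   = 2.6 + 1.7 + 0.1 + 1.4 = 5.80
Deviation = 6.63 − 5.80 = 0.83 pp.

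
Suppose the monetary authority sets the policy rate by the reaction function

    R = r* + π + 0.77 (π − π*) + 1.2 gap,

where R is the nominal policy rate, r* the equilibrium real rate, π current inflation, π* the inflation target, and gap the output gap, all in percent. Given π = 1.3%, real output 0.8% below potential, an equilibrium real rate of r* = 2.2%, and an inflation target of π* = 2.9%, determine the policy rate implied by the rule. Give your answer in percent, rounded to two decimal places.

1.31%

Output 0.8% below potential → gap = -0.8.
R = 2.2 + 1.3 + 0.77 × (1.3 − 2.9) + 1.2 × (-0.8)
   = 2.2 + 1.3 − 1.232 − 0.96 = 1.31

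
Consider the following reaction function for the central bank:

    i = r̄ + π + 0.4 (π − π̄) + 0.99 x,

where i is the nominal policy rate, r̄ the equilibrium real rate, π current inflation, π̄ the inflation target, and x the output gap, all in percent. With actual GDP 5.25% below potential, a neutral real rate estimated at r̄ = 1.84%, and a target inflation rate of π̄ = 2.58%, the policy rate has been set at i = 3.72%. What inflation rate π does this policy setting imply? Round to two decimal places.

Output 5.25% below potential → x = -5.25.
Collecting π: i = r̄ + (1 + 0.4) π − 0.4 π̄ + 0.99 x
1.4 π = 3.72 − 1.84 + 0.4 × 2.58 − 0.99 × (-5.25) = 8.1095
π = 8.1095 / 1.4 = 5.79

5.79%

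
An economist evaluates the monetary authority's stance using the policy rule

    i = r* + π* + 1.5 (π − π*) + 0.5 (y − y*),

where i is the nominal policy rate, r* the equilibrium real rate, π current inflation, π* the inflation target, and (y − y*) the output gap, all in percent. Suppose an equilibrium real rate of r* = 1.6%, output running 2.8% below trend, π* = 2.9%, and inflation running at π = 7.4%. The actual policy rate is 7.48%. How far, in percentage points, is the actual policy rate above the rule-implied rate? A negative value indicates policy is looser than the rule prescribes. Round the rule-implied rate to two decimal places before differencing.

-2.37 pp

Output 2.8% below potential → (y − y*) = -2.8.
i = 1.6 + 2.9 + 1.5 × (7.4 − 2.9) + 0.5 × (-2.8)
   = 1.6 + 2.9 + 6.75 − 1.4 = 9.85
Deviation = 7.48 − 9.85 = -2.37 pp.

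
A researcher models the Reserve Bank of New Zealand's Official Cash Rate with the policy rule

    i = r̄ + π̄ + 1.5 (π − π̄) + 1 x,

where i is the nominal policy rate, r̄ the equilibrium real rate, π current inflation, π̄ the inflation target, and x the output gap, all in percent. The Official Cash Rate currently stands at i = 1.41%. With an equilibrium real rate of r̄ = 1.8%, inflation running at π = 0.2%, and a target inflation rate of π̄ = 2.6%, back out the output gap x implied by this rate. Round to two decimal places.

0.61%

1 x = 1.41 − 1.8 − 2.6 − 1.5 × (0.2 − 2.6) = 0.61
x = 0.61 / 1 = 0.61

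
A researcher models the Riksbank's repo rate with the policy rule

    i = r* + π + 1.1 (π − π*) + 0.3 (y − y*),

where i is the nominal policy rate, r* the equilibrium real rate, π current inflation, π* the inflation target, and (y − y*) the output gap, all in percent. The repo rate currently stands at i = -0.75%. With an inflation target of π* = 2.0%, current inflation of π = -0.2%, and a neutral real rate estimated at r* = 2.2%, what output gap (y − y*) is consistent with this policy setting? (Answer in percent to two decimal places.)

0.3 (y − y*) = -0.75 − 2.2 − (-0.2) − 1.1 × ((-0.2) − 2.0) = -0.33
(y − y*) = -0.33 / 0.3 = -1.10

-1.10%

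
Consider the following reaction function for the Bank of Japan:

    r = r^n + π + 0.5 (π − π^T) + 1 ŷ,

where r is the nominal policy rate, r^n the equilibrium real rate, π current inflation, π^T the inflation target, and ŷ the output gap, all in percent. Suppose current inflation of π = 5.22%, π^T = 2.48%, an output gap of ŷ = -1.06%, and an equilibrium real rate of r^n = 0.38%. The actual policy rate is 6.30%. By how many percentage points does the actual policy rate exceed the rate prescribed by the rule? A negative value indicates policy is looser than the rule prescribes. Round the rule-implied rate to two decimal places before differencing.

0.39 pp

r = 0.38 + 5.22 + 0.5 × (5.22 − 2.48) + 1 × (-1.06)
   = 0.38 + 5.22 + 1.37 − 1.06 = 5.91
Deviation = 6.30 − 5.91 = 0.39 pp.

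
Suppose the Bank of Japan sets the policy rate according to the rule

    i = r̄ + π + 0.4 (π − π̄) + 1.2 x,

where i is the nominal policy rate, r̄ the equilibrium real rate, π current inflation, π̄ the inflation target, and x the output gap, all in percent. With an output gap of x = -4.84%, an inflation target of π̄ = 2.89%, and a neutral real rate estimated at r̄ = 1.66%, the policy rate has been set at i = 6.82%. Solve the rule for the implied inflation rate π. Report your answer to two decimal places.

Collecting π: i = r̄ + (1 + 0.4) π − 0.4 π̄ + 1.2 x
1.4 π = 6.82 − 1.66 + 0.4 × 2.89 − 1.2 × (-4.84) = 12.124
π = 12.124 / 1.4 = 8.66

8.66%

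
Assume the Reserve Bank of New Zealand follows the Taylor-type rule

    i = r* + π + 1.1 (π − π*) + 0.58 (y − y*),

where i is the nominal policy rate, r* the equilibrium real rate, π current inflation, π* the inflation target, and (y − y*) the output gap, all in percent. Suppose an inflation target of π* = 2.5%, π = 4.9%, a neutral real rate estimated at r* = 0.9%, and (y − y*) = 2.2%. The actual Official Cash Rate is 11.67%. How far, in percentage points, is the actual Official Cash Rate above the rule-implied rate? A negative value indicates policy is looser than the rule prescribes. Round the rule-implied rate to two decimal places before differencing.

1.95 pp

i = 0.9 + 4.9 + 1.1 × (4.9 − 2.5) + 0.58 × 2.2
   = 0.9 + 4.9 + 2.64 + 1.276 = 9.72
Deviation = 11.67 − 9.72 = 1.95 pp.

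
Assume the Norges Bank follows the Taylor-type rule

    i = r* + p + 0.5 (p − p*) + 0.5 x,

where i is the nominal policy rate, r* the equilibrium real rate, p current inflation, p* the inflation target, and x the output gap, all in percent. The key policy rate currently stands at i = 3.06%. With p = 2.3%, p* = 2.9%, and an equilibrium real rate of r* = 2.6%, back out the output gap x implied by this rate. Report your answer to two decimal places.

0.5 x = 3.06 − 2.6 − 2.3 − 0.5 × (2.3 − 2.9) = -1.54
x = -1.54 / 0.5 = -3.08

-3.08%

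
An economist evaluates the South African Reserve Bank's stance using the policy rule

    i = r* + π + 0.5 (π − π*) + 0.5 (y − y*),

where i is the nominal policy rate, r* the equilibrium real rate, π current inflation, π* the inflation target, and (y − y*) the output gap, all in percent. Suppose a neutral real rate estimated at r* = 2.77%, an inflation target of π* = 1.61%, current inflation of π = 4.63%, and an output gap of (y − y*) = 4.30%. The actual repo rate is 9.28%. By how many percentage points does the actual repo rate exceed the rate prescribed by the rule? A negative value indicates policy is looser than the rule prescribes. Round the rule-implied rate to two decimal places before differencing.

i = 2.77 + 4.63 + 0.5 × (4.63 − 1.61) + 0.5 × 4.30
   = 2.77 + 4.63 + 1.51 + 2.15 = 11.06
Deviation = 9.28 − 11.06 = -1.78 pp.

-1.78 pp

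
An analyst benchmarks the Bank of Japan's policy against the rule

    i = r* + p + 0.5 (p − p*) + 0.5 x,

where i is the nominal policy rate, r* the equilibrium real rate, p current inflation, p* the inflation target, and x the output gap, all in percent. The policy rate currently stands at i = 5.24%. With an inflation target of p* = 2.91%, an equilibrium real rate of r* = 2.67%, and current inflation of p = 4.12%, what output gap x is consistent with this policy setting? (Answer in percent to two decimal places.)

0.5 x = 5.24 − 2.67 − 4.12 − 0.5 × (4.12 − 2.91) = -2.155
x = -2.155 / 0.5 = -4.31

-4.31%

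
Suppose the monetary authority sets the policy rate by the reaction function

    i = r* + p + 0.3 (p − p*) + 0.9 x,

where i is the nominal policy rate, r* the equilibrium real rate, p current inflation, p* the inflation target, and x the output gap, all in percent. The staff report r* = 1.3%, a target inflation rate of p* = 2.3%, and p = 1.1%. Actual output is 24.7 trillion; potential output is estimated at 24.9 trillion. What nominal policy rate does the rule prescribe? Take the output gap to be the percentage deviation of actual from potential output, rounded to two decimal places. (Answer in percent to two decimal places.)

1.32%

Output gap = 100 × (24.7 − 24.9) / 24.9 = -0.80%.
i = 1.30 + 1.10 + 0.3 × (1.10 − 2.30) + 0.9 × (-0.80)
   = 1.30 + 1.1 − 0.36 − 0.72 = 1.32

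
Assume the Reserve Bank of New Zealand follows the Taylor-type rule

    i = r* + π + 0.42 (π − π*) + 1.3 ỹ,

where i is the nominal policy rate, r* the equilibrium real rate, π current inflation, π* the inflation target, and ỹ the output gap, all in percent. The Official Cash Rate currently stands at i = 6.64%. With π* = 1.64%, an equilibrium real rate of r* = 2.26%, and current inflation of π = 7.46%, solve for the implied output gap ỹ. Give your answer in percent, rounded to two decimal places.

-4.25%

1.3 ỹ = 6.64 − 2.26 − 7.46 − 0.42 × (7.46 − 1.64) = -5.5244
ỹ = -5.5244 / 1.3 = -4.25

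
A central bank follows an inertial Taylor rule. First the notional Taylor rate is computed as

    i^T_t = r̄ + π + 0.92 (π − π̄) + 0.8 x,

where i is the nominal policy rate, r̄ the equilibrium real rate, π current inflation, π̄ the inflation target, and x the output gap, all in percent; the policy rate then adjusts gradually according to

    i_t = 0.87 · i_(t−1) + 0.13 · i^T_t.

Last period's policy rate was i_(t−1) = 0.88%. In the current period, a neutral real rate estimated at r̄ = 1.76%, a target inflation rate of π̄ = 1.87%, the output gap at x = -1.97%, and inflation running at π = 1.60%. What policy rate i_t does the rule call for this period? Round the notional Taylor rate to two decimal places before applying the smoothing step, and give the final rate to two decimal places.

0.97%

i^T_t = 1.76 + 1.60 + 0.92 × (1.60 − 1.87) + 0.8 × (-1.97)
   = 1.76 + 1.6 − 0.2484 − 1.576 = 1.54
i_t = 0.87 × 0.88 + 0.13 × 1.54 = 0.7656 + 0.2002 = 0.97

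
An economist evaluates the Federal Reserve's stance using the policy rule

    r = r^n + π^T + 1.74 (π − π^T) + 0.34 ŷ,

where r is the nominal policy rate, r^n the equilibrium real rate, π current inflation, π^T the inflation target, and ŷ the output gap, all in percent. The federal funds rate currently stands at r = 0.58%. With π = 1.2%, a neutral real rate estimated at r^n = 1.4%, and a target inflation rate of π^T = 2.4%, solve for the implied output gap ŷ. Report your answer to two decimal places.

-3.33%

0.34 ŷ = 0.58 − 1.4 − 2.4 − 1.74 × (1.2 − 2.4) = -1.132
ŷ = -1.132 / 0.34 = -3.33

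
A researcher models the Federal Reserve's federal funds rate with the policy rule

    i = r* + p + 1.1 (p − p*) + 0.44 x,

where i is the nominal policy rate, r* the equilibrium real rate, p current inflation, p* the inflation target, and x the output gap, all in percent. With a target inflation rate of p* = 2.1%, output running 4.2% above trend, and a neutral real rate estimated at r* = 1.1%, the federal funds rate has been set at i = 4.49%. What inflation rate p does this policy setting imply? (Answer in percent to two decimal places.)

1.83%

Output 4.2% above potential → x = 4.2.
Collecting p: i = r* + (1 + 1.1) p − 1.1 p* + 0.44 x
2.1 p = 4.49 − 1.1 + 1.1 × 2.1 − 0.44 × 4.2 = 3.852
p = 3.852 / 2.1 = 1.83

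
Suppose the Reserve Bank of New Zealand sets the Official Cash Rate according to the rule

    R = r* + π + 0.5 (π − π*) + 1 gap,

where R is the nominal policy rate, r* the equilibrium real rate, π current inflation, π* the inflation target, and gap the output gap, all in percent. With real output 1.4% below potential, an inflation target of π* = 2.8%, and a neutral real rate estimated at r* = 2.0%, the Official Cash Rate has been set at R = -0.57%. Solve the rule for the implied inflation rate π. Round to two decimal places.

0.15%

Output 1.4% below potential → gap = -1.4.
Collecting π: R = r* + (1 + 0.5) π − 0.5 π* + 1 gap
1.5 π = -0.57 − 2.0 + 0.5 × 2.8 − 1 × (-1.4) = 0.23
π = 0.23 / 1.5 = 0.15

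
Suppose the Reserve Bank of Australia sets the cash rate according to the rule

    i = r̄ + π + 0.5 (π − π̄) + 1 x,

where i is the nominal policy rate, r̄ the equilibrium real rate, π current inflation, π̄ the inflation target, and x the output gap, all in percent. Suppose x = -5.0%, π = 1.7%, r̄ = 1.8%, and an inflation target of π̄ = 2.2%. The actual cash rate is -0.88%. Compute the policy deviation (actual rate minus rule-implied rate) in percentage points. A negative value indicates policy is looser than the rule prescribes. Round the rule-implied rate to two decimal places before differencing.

0.87 pp

i = 1.8 + 1.7 + 0.5 × (1.7 − 2.2) + 1 × (-5.0)
   = 1.8 + 1.7 − 0.25 − 5 = -1.75
Deviation = -0.88 − (-1.75) = 0.87 pp.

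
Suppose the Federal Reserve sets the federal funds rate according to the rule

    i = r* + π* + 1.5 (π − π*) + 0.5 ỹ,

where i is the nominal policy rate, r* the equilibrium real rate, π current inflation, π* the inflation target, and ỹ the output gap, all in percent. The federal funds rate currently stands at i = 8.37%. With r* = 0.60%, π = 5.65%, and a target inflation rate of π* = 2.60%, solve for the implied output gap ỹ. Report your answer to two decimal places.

0.5 ỹ = 8.37 − 0.60 − 2.60 − 1.5 × (5.65 − 2.60) = 0.595
ỹ = 0.595 / 0.5 = 1.19

1.19%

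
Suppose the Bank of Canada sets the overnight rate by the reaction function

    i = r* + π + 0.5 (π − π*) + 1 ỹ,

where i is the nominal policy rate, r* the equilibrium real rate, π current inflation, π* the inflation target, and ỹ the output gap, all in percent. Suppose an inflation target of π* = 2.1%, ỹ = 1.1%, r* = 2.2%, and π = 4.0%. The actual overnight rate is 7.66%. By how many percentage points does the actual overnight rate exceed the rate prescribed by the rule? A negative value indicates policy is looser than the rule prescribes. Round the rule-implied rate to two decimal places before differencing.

i = 2.2 + 4.0 + 0.5 × (4.0 − 2.1) + 1 × 1.1
   = 2.2 + 4 + 0.95 + 1.1 = 8.25
Deviation = 7.66 − 8.25 = -0.59 pp.

-0.59 pp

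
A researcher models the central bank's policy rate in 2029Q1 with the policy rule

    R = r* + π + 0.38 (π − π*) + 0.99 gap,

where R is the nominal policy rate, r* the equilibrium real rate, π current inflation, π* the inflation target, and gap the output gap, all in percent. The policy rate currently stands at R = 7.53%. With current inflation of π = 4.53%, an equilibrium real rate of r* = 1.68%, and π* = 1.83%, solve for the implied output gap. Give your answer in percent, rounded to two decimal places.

0.99 gap = 7.53 − 1.68 − 4.53 − 0.38 × (4.53 − 1.83) = 0.294
gap = 0.294 / 0.99 = 0.30

0.30%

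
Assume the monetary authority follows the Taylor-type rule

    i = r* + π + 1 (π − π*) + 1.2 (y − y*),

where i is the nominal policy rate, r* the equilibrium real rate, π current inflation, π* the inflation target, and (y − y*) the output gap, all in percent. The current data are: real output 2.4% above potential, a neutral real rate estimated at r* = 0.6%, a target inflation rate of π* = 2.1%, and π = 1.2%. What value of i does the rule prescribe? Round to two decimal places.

Output 2.4% above potential → (y − y*) = 2.4.
i = 0.6 + 1.2 + 1 × (1.2 − 2.1) + 1.2 × 2.4
   = 0.6 + 1.2 − 0.9 + 2.88 = 3.78

3.78%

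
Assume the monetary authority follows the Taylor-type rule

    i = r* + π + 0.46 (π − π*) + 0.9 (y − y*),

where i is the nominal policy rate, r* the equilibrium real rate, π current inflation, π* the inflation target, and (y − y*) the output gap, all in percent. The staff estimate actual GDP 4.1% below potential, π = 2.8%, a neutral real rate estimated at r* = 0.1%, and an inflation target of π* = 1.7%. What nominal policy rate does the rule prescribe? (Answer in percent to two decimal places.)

-0.28%

Output 4.1% below potential → (y − y*) = -4.1.
i = 0.1 + 2.8 + 0.46 × (2.8 − 1.7) + 0.9 × (-4.1)
   = 0.1 + 2.8 + 0.506 − 3.69 = -0.28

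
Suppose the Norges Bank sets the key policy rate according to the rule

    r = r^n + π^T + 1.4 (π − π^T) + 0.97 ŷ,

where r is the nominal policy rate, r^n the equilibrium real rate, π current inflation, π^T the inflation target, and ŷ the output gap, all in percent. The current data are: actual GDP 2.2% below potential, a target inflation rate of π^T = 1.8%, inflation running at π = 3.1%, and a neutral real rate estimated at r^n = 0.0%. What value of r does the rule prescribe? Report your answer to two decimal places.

Output 2.2% below potential → ŷ = -2.2.
r = 0.0 + 1.8 + 1.4 × (3.1 − 1.8) + 0.97 × (-2.2)
   = 0.0 + 1.8 + 1.82 − 2.134 = 1.49

1.49%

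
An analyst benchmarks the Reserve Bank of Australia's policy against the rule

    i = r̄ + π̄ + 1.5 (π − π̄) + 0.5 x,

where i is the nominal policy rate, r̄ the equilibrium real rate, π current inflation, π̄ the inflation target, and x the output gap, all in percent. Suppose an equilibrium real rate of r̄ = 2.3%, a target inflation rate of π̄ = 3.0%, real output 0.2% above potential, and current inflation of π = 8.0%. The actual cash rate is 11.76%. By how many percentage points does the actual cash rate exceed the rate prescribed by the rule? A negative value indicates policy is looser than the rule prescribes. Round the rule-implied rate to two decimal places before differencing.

-1.14 pp

Output 0.2% above potential → x = 0.2.
i = 2.3 + 3.0 + 1.5 × (8.0 − 3.0) + 0.5 × 0.2
   = 2.3 + 3 + 7.5 + 0.1 = 12.90
Deviation = 11.76 − 12.90 = -1.14 pp.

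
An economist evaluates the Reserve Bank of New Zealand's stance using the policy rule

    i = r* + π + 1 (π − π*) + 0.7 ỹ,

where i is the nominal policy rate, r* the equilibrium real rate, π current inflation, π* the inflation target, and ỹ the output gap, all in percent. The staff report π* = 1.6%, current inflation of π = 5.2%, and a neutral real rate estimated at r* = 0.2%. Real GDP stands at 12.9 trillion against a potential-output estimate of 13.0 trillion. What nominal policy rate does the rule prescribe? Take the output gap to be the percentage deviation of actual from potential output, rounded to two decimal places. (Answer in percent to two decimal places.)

8.46%

Output gap = 100 × (12.9 − 13.0) / 13.0 = -0.77%.
i = 0.20 + 5.20 + 1 × (5.20 − 1.60) + 0.7 × (-0.77)
   = 0.20 + 5.2 + 3.6 − 0.539 = 8.46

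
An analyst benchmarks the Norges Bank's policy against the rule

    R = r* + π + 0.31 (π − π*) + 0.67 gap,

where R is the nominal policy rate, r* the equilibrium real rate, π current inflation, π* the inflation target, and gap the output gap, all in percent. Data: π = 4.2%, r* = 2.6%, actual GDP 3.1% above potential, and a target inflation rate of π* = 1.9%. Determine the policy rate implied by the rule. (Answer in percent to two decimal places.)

9.59%

Output 3.1% above potential → gap = 3.1.
R = 2.6 + 4.2 + 0.31 × (4.2 − 1.9) + 0.67 × 3.1
   = 2.6 + 4.2 + 0.713 + 2.077 = 9.59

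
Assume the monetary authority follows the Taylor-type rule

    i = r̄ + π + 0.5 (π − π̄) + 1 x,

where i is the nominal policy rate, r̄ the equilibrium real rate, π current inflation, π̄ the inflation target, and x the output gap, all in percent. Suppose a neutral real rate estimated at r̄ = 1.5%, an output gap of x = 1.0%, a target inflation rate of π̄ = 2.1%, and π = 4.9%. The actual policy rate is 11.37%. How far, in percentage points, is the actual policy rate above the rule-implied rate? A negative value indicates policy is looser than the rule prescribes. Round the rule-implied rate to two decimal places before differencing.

2.57 pp

i = 1.5 + 4.9 + 0.5 × (4.9 − 2.1) + 1 × 1.0
   = 1.5 + 4.9 + 1.4 + 1 = 8.80
Deviation = 11.37 − 8.80 = 2.57 pp.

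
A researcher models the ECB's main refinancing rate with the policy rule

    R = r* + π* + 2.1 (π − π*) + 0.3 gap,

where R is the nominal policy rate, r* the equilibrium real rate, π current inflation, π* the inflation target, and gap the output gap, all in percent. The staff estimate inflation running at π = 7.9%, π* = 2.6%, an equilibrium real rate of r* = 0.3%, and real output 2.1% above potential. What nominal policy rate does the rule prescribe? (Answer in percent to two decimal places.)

14.66%

Output 2.1% above potential → gap = 2.1.
R = 0.3 + 2.6 + 2.1 × (7.9 − 2.6) + 0.3 × 2.1
   = 0.3 + 2.6 + 11.13 + 0.63 = 14.66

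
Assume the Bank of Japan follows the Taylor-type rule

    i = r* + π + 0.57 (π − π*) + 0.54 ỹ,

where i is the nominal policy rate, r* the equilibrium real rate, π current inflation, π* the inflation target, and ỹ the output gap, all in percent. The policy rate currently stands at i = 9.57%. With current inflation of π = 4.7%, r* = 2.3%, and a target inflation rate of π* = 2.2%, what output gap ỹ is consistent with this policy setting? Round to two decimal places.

2.12%

0.54 ỹ = 9.57 − 2.3 − 4.7 − 0.57 × (4.7 − 2.2) = 1.145
ỹ = 1.145 / 0.54 = 2.12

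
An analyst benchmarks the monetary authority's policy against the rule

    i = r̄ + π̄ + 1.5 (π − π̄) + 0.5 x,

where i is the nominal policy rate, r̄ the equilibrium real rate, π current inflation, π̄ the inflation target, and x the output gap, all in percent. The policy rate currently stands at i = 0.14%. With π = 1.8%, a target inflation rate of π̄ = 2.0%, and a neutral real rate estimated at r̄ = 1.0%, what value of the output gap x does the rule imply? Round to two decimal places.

-5.12%

0.5 x = 0.14 − 1.0 − 2.0 − 1.5 × (1.8 − 2.0) = -2.56
x = -2.56 / 0.5 = -5.12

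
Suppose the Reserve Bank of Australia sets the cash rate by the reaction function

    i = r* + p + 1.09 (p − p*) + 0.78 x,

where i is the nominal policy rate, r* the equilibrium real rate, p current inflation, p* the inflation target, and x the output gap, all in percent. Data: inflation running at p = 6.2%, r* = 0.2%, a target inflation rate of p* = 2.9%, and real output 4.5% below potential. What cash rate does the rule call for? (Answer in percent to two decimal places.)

6.49%

Output 4.5% below potential → x = -4.5.
i = 0.2 + 6.2 + 1.09 × (6.2 − 2.9) + 0.78 × (-4.5)
   = 0.2 + 6.2 + 3.597 − 3.51 = 6.49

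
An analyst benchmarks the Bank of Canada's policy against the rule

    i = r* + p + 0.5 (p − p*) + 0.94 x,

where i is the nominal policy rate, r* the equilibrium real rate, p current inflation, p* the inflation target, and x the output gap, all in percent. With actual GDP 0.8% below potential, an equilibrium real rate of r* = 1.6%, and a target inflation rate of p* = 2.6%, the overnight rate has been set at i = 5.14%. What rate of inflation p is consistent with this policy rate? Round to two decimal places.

Output 0.8% below potential → x = -0.8.
Collecting p: i = r* + (1 + 0.5) p − 0.5 p* + 0.94 x
1.5 p = 5.14 − 1.6 + 0.5 × 2.6 − 0.94 × (-0.8) = 5.592
p = 5.592 / 1.5 = 3.73

3.73%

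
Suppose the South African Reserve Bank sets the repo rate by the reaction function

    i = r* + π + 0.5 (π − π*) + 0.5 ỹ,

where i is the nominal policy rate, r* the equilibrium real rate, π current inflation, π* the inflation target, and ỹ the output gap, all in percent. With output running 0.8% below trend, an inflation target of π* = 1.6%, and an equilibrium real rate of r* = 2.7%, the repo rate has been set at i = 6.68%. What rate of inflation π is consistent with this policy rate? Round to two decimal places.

3.45%

Output 0.8% below potential → ỹ = -0.8.
Collecting π: i = r* + (1 + 0.5) π − 0.5 π* + 0.5 ỹ
1.5 π = 6.68 − 2.7 + 0.5 × 1.6 − 0.5 × (-0.8) = 5.18
π = 5.18 / 1.5 = 3.45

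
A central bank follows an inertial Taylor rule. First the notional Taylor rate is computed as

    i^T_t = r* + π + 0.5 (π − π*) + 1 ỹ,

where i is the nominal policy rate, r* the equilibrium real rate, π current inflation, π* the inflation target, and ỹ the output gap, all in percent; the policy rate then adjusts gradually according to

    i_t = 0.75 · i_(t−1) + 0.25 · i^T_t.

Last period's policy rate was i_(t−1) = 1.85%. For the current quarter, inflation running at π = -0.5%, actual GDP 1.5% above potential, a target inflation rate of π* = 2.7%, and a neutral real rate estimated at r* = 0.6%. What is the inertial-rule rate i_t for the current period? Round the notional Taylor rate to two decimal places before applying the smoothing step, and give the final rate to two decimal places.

1.39%

Output 1.5% above potential → ỹ = 1.5.
i^T_t = 0.6 + (-0.5) + 0.5 × (-0.5 − 2.7) + 1 × 1.5
   = 0.6 − 0.5 − 1.6 + 1.5 = 0.00
i_t = 0.75 × 1.85 + 0.25 × 0.00 = 1.3875 + 0 = 1.39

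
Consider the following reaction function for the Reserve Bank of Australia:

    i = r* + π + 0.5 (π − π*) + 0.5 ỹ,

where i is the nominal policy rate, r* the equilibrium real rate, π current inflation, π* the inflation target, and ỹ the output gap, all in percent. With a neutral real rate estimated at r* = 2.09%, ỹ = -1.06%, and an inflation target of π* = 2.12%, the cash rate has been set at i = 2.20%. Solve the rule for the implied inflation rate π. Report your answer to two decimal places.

Collecting π: i = r* + (1 + 0.5) π − 0.5 π* + 0.5 ỹ
1.5 π = 2.20 − 2.09 + 0.5 × 2.12 − 0.5 × (-1.06) = 1.7
π = 1.7 / 1.5 = 1.13

1.13%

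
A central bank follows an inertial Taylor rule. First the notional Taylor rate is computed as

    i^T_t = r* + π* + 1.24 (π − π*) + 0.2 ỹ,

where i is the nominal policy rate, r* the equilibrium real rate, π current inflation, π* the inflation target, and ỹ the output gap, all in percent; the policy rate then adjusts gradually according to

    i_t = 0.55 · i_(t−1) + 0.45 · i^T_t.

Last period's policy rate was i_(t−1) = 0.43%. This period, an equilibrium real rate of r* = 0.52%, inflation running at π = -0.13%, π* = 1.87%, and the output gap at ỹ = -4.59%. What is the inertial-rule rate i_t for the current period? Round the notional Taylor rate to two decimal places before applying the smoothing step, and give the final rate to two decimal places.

-0.22%

i^T_t = 0.52 + 1.87 + 1.24 × (-0.13 − 1.87) + 0.2 × (-4.59)
   = 0.52 + 1.87 − 2.48 − 0.918 = -1.01
i_t = 0.55 × 0.43 + 0.45 × (-1.01) = 0.2365 − 0.4545 = -0.22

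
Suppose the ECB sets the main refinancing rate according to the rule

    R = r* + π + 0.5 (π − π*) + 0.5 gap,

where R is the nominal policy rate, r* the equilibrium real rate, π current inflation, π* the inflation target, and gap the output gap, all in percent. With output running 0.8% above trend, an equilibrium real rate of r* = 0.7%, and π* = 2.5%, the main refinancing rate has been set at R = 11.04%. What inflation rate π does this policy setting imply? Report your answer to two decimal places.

Output 0.8% above potential → gap = 0.8.
Collecting π: R = r* + (1 + 0.5) π − 0.5 π* + 0.5 gap
1.5 π = 11.04 − 0.7 + 0.5 × 2.5 − 0.5 × 0.8 = 11.19
π = 11.19 / 1.5 = 7.46

7.46%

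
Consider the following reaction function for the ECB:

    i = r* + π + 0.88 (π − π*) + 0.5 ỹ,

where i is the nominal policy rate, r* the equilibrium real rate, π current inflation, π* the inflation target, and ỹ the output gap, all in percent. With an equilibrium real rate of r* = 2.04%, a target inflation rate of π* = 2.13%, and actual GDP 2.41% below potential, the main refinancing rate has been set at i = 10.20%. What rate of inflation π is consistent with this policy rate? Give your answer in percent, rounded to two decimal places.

Output 2.41% below potential → ỹ = -2.41.
Collecting π: i = r* + (1 + 0.88) π − 0.88 π* + 0.5 ỹ
1.88 π = 10.20 − 2.04 + 0.88 × 2.13 − 0.5 × (-2.41) = 11.2394
π = 11.2394 / 1.88 = 5.98

5.98%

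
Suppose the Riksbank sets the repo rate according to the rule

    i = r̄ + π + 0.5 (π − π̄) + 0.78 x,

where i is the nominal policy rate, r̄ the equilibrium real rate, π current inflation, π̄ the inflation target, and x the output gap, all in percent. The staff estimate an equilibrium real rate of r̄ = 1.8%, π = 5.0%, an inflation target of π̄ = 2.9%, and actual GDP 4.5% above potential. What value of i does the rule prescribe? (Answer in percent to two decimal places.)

Output 4.5% above potential → x = 4.5.
i = 1.8 + 5.0 + 0.5 × (5.0 − 2.9) + 0.78 × 4.5
   = 1.8 + 5 + 1.05 + 3.51 = 11.36

11.36%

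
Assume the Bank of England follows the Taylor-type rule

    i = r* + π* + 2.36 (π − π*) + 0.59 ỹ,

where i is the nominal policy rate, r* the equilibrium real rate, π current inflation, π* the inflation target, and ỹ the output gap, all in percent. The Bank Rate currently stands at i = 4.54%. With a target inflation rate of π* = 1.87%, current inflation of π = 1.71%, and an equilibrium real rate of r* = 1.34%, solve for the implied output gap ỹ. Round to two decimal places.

0.59 ỹ = 4.54 − 1.34 − 1.87 − 2.36 × (1.71 − 1.87) = 1.7076
ỹ = 1.7076 / 0.59 = 2.89

2.89%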